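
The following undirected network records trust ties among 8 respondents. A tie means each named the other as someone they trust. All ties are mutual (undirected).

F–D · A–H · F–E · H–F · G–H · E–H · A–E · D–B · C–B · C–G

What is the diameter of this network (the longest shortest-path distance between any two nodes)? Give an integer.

Eccentricity of each node (its greatest distance to any other): A:4, B:4, C:3, D:3, E:3, F:3, G:3, H:3.
The maximum eccentricity is 4, realized for instance by the pair B–A via B – D – F – H – A. So the diameter is 4.

4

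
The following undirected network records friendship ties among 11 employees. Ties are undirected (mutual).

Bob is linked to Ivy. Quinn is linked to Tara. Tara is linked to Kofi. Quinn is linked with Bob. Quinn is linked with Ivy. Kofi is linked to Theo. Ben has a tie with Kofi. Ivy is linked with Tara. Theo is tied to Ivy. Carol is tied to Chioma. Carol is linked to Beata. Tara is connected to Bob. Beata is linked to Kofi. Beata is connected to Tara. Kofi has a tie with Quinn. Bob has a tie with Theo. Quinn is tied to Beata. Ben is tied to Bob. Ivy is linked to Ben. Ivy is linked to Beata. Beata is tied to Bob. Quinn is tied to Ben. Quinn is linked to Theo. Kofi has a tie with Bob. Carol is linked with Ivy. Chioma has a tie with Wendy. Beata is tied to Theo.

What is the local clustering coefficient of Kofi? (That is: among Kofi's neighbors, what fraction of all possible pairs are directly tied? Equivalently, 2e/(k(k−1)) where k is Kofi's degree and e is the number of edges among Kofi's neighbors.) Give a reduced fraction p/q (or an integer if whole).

Kofi's neighbors: Beata, Ben, Bob, Quinn, Tara, and Theo (k = 6).
Possible neighbor pairs: C(6,2) = 15. Edges among them: Beata–Bob, Beata–Quinn, Beata–Tara, Beata–Theo, Ben–Bob, Ben–Quinn, Bob–Quinn, Bob–Tara, Bob–Theo, Quinn–Tara, Quinn–Theo → e = 11.
Clustering(Kofi) = 11/15.

11/15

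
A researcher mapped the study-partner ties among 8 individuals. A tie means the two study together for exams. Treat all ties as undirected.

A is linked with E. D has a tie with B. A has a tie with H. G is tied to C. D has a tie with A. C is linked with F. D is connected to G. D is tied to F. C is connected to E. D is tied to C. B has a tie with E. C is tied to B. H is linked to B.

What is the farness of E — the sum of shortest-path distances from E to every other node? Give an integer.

11

Distances from E: A:1, B:1, C:1, D:2, F:2, G:2, H:2.
Sum = 1 + 1 + 1 + 2 + 2 + 2 + 2 = 11.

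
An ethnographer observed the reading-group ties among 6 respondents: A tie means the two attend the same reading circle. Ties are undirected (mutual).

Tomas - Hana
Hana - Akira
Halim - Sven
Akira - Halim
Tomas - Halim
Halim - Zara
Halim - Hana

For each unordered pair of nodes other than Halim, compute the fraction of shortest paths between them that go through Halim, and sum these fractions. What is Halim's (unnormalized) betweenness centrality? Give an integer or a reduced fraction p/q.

15/2

Pairs whose geodesics pass through Halim — Zara–Sven: 1; Zara–Akira: 1; Zara–Hana: 1; Zara–Tomas: 1; Sven–Akira: 1; Sven–Hana: 1; Sven–Tomas: 1; Akira–Tomas: 1/2.
All other pairs contribute 0.
Summing the contributions gives betweenness(Halim) = 15/2.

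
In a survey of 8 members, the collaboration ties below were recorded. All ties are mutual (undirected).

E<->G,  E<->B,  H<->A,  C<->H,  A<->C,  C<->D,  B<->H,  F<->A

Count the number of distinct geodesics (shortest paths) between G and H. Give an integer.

1

The shortest distance is 3, and the only length-3 path is G–E–B–H. So there is exactly 1 shortest path.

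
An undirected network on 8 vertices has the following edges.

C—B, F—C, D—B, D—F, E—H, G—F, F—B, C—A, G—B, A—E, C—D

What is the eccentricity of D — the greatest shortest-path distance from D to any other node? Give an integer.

4

Distances from D: A:2, B:1, C:1, E:3, F:1, G:2, H:4.
The largest is 4 (to H), so the eccentricity of D is 4.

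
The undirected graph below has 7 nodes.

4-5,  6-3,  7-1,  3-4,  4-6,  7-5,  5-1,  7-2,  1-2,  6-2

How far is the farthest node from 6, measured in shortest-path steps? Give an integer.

2

Distances from 6: 1:2, 2:1, 3:1, 4:1, 5:2, 7:2.
The largest is 2 (to 7, 1, and 5), so the eccentricity of 6 is 2.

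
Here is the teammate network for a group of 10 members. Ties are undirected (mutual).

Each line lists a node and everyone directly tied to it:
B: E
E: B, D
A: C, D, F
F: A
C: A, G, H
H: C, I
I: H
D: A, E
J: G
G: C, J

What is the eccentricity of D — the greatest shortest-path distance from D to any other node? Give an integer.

4

Distances from D: A:1, B:2, C:2, E:1, F:2, G:3, H:3, I:4, J:4.
The largest is 4 (to J and I), so the eccentricity of D is 4.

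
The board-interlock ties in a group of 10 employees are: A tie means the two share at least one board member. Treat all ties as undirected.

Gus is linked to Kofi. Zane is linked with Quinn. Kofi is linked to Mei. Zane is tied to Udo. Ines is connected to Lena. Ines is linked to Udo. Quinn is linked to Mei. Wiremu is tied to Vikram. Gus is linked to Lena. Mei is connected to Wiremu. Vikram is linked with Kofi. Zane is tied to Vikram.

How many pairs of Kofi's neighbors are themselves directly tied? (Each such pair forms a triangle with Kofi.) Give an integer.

0

Kofi's neighbors are Gus, Mei, and Vikram, but none of them are tied to each other, so no triangle contains Kofi.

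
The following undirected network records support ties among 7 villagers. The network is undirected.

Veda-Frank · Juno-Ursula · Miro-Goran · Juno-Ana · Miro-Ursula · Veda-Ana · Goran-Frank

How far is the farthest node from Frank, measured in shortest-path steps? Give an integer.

Distances from Frank: Ana:2, Goran:1, Juno:3, Miro:2, Ursula:3, Veda:1.
The largest is 3 (to Juno and Ursula), so the eccentricity of Frank is 3.

3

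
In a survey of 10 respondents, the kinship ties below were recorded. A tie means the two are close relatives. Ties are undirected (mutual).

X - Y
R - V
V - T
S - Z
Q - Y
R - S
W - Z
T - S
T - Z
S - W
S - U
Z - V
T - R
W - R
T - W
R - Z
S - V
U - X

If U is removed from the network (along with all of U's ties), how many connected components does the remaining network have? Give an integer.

Without U, the remaining ties split the others into: {Q, X, Y}; {R, S, T, V, W, Z}.
That's 2 separate components.

2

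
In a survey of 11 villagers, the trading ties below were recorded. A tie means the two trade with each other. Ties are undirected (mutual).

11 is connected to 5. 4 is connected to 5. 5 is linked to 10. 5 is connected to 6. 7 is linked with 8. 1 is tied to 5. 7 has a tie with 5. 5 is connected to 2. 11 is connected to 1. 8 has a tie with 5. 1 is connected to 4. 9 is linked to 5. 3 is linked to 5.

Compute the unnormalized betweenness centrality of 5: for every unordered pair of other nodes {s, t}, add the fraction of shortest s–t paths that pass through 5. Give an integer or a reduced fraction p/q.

83/2

Pairs whose geodesics pass through 5 — 3–8: 1; 3–11: 1; 3–9: 1; 3–7: 1; 3–2: 1; 3–6: 1; 3–1: 1; 3–10: 1; 3–4: 1; 8–11: 1; 8–9: 1; 8–2: 1; 8–6: 1; 8–1: 1 … (+28 more pairs).
All other pairs contribute 0.
Summing the contributions gives betweenness(5) = 83/2.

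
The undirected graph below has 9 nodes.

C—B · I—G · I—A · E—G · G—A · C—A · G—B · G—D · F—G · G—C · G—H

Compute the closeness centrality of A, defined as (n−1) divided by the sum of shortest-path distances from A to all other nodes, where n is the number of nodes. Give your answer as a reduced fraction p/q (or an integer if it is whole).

Distances from A: B:2, C:1, D:2, E:2, F:2, G:1, H:2, I:1. Sum = 13.
n = 9, so closeness = 8/13.

8/13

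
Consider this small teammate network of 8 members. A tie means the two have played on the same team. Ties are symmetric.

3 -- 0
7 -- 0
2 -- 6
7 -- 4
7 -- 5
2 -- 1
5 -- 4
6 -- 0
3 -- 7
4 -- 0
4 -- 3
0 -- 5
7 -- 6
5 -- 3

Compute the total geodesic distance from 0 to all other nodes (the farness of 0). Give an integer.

10

Distances from 0: 1:3, 2:2, 3:1, 4:1, 5:1, 6:1, 7:1.
Sum = 3 + 2 + 1 + 1 + 1 + 1 + 1 = 10.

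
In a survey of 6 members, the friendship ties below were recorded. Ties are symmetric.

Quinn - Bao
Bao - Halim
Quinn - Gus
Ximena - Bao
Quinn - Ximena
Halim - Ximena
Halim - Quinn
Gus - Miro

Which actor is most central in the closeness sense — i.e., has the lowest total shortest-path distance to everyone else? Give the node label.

Quinn

Farness (sum of distances to all others) for each node — Bao:8, Gus:8, Halim:8, Miro:12, Quinn:6, Ximena:8.
The smallest farness is 6, for Quinn, so Quinn has the highest closeness.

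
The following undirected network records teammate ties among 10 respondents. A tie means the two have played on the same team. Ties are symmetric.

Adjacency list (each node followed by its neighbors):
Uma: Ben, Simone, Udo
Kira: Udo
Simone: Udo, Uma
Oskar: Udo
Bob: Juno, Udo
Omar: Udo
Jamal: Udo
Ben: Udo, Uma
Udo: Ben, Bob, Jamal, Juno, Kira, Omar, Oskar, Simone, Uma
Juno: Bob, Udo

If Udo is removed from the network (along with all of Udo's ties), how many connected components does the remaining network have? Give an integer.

Without Udo, the remaining ties split the others into: {Jamal}; {Ben, Simone, Uma}; {Oskar}; {Omar}; {Bob, Juno}; {Kira}.
That's 6 separate components.

6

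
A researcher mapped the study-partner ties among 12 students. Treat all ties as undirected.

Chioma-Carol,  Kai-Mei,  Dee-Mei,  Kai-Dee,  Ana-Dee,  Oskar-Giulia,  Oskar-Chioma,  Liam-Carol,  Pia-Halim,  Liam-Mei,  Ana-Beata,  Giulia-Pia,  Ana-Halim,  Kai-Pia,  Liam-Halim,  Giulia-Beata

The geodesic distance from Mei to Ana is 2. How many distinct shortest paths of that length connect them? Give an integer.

1

The shortest distance is 2, and the only length-2 path is Mei–Dee–Ana. So there is exactly 1 shortest path.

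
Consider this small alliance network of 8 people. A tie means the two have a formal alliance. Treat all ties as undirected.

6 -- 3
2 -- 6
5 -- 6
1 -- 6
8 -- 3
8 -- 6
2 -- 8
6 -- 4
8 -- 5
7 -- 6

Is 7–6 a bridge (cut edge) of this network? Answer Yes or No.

Yes

Without the 7–6 edge there is no alternate route between 7 and 6, so the network disconnects. It is a bridge.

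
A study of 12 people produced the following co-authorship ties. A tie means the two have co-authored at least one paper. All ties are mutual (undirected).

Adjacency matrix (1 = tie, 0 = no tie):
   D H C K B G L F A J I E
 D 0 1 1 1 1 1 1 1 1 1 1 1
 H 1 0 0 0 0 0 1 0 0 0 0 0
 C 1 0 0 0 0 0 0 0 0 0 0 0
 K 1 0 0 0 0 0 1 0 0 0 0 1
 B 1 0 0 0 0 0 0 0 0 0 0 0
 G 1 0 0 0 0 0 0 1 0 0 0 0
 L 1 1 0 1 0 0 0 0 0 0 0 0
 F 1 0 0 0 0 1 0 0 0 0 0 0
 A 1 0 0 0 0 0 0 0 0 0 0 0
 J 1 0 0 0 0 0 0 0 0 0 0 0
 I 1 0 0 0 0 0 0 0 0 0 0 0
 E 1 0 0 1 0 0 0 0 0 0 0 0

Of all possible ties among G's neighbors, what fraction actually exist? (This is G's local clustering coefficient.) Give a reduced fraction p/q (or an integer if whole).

1

G's neighbors: D and F (k = 2).
Possible neighbor pairs: C(2,2) = 1. Edges among them: D–F → e = 1.
Clustering(G) = 1/1.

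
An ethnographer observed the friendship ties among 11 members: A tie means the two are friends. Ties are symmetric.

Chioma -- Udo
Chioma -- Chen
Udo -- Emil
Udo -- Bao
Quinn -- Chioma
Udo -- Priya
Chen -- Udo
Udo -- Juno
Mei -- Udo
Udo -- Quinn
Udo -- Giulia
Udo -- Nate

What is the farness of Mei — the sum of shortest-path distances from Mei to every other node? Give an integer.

19

Distances from Mei: Bao:2, Chen:2, Chioma:2, Emil:2, Giulia:2, Juno:2, Nate:2, Priya:2, Quinn:2, Udo:1.
Sum = 2 + 2 + 2 + 2 + 2 + 2 + 2 + 2 + 2 + 1 = 19.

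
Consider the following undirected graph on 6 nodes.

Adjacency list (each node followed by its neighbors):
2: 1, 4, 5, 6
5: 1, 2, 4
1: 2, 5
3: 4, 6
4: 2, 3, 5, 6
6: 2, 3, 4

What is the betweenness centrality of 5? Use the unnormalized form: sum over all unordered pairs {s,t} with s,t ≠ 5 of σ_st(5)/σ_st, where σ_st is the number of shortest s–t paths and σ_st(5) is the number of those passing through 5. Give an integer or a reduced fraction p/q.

Pairs whose geodesics pass through 5 — 1–4: 1/2; 1–3: 1/3.
All other pairs contribute 0.
Summing the contributions gives betweenness(5) = 5/6.

5/6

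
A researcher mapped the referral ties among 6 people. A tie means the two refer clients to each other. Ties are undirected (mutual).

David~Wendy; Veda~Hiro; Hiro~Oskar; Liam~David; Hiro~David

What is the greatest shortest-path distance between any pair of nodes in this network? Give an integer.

Eccentricity of each node (its greatest distance to any other): David:2, Hiro:2, Liam:3, Oskar:3, Veda:3, Wendy:3.
The maximum eccentricity is 3, realized for instance by the pair Veda–Liam via Veda – Hiro – David – Liam. So the diameter is 3.

3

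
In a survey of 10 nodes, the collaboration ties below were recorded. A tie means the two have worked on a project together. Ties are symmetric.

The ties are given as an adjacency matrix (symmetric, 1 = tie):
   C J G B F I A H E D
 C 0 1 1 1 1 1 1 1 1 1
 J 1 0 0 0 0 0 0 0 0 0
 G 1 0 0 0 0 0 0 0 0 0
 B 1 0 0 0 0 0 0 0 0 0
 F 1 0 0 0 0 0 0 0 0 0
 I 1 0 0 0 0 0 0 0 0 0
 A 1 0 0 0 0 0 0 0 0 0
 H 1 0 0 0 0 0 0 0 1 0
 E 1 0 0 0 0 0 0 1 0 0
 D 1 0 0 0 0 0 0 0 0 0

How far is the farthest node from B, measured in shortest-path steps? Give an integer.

Distances from B: A:2, C:1, D:2, E:2, F:2, G:2, H:2, I:2, J:2.
The largest is 2 (to J, G, F, I, A, H, E, and D), so the eccentricity of B is 2.

2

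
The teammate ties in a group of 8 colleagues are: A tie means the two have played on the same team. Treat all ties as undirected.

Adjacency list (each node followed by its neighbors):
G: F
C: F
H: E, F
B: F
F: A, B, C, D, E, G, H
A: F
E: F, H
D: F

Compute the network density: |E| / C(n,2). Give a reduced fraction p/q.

There are 8 edges and 8 nodes, so the maximum possible is C(8,2) = 28.
Density = 8/28 = 2/7.

2/7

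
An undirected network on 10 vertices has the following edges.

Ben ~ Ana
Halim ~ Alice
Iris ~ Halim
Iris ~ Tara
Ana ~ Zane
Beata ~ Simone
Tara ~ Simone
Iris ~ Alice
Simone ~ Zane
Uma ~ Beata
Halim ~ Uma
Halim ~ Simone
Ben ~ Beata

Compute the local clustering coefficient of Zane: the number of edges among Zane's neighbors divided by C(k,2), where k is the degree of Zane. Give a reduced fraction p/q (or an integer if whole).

Zane's neighbors: Ana and Simone (k = 2).
Possible neighbor pairs: C(2,2) = 1. Edges among them: none → e = 0.
Clustering(Zane) = 0/1.

0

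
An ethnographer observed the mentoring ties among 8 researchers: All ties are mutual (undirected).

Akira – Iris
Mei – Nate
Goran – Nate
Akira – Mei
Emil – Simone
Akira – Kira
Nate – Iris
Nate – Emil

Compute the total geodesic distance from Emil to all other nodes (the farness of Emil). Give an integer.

15

Distances from Emil: Akira:3, Goran:2, Iris:2, Kira:4, Mei:2, Nate:1, Simone:1.
Sum = 3 + 2 + 2 + 4 + 2 + 1 + 1 = 15.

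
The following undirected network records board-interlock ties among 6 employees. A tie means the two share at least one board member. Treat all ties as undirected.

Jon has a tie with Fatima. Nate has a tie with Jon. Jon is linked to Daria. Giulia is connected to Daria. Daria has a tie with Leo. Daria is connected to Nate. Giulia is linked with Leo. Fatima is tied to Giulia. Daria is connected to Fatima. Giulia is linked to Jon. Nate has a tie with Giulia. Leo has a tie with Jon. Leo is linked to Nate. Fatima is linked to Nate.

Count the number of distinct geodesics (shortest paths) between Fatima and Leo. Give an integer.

4

The shortest distance is 2. The length-2 paths are: Fatima–Nate–Leo; Fatima–Jon–Leo; Fatima–Giulia–Leo; Fatima–Daria–Leo.
That gives 4 distinct shortest paths.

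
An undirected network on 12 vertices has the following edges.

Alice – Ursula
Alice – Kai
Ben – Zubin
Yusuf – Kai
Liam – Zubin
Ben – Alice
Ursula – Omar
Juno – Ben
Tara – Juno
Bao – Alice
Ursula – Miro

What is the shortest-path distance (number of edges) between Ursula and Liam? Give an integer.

One shortest route is Ursula – Alice – Ben – Zubin – Liam, which uses 4 edges, and at distance 3 from Ursula we only reach {Juno, Yusuf, Zubin}, which does not include Liam. So d(Ursula,Liam) = 4.

4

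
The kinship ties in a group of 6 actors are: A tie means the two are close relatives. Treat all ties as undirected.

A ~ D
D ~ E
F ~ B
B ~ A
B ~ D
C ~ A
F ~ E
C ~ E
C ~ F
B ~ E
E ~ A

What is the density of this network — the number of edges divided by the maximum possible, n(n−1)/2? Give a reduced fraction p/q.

11/15

There are 11 edges and 6 nodes, so the maximum possible is C(6,2) = 15.
Density = 11/15.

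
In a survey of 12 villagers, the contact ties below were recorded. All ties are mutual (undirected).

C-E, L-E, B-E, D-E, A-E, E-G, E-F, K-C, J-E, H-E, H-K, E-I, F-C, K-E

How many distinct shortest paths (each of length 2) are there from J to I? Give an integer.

1

The shortest distance is 2, and the only length-2 path is J–E–I. So there is exactly 1 shortest path.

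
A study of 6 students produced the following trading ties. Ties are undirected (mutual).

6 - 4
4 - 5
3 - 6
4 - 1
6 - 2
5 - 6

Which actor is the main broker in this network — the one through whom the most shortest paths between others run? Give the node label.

6

Unnormalized betweenness of each node: 1:0, 2:0, 3:0, 4:4, 5:0, 6:7.
6 has the largest value, 7, making it the main broker — the node through which the most shortest paths run.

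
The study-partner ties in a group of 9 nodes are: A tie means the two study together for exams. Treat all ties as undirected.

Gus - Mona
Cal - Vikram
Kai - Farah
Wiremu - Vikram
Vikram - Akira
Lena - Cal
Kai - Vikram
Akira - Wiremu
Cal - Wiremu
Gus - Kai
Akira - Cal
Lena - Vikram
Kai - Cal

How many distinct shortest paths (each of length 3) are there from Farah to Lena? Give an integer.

2

The shortest distance is 3. The length-3 paths are: Farah–Kai–Vikram–Lena; Farah–Kai–Cal–Lena.
That gives 2 distinct shortest paths.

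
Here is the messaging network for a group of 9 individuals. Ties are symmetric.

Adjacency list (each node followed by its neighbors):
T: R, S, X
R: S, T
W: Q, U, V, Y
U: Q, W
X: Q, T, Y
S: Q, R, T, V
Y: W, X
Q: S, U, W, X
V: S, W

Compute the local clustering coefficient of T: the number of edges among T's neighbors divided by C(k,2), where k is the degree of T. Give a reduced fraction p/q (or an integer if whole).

1/3

T's neighbors: R, S, and X (k = 3).
Possible neighbor pairs: C(3,2) = 3. Edges among them: R–S → e = 1.
Clustering(T) = 1/3.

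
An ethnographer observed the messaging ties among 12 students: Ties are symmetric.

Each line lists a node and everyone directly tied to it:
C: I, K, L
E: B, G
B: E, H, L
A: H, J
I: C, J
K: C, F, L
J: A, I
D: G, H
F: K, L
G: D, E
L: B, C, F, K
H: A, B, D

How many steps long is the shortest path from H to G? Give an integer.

2

One shortest route is H – D – G, which uses 2 edges, and H and G are not directly tied, so nothing shorter exists. So d(H,G) = 2.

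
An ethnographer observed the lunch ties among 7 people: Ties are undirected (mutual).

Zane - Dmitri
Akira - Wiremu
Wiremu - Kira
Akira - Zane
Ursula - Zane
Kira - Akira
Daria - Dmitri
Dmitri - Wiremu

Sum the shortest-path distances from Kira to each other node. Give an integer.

12

Distances from Kira: Akira:1, Daria:3, Dmitri:2, Ursula:3, Wiremu:1, Zane:2.
Sum = 1 + 3 + 2 + 3 + 1 + 2 = 12.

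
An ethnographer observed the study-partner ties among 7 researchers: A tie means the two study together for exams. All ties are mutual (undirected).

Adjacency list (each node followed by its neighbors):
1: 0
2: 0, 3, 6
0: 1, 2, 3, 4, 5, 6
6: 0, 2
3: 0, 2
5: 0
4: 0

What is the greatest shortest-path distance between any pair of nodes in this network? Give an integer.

2

Eccentricity of each node (its greatest distance to any other): 0:1, 1:2, 2:2, 3:2, 4:2, 5:2, 6:2.
The maximum eccentricity is 2, realized for instance by the pair 4–1 via 4 – 0 – 1. So the diameter is 2.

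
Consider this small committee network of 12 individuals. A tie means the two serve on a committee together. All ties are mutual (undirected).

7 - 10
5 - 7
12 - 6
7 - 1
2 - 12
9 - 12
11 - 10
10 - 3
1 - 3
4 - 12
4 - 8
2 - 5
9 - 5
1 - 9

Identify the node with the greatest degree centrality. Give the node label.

Degrees — 1:3, 2:2, 3:2, 4:2, 5:3, 6:1, 7:3, 8:1, 9:3, 10:3, 11:1, 12:4.
The maximum is 4, attained only by 12.

12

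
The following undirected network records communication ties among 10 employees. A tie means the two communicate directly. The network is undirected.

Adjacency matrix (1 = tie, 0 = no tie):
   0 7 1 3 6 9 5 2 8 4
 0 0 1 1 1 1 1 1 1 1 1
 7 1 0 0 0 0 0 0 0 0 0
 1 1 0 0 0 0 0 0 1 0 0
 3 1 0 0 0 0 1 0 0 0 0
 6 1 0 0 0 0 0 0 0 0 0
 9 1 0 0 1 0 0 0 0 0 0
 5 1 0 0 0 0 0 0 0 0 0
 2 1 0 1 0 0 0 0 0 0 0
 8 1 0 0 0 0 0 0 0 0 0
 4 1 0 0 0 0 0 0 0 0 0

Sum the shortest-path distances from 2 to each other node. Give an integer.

Distances from 2: 0:1, 1:1, 3:2, 4:2, 5:2, 6:2, 7:2, 8:2, 9:2.
Sum = 1 + 1 + 2 + 2 + 2 + 2 + 2 + 2 + 2 = 16.

16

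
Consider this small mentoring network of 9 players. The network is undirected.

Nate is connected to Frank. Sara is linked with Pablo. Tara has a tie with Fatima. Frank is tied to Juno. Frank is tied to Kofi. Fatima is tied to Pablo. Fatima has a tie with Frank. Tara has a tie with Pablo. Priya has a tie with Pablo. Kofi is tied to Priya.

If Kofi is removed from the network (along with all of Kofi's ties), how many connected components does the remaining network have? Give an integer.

Kofi's neighbors (Frank and Priya) remain reachable from one another through other ties, so the rest of the network stays in one piece.

1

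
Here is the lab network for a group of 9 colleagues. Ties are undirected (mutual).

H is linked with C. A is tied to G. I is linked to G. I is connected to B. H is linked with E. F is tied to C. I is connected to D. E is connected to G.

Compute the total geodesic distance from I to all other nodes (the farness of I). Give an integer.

19

Distances from I: A:2, B:1, C:4, D:1, E:2, F:5, G:1, H:3.
Sum = 2 + 1 + 4 + 1 + 2 + 5 + 1 + 3 = 19.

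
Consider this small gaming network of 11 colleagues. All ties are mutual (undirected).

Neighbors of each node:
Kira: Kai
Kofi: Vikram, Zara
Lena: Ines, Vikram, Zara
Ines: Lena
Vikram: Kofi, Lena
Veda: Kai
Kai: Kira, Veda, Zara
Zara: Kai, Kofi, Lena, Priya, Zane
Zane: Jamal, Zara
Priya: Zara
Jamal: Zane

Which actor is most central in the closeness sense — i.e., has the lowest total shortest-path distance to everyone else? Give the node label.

Farness (sum of distances to all others) for each node — Ines:29, Jamal:31, Kai:20, Kira:29, Kofi:22, Lena:20, Priya:24, Veda:29, Vikram:27, Zane:22, Zara:15.
The smallest farness is 15, for Zara, so Zara has the highest closeness.

Zara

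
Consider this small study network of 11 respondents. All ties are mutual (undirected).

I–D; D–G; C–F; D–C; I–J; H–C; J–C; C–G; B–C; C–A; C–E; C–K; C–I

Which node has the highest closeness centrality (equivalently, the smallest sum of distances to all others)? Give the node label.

C

Farness (sum of distances to all others) for each node — A:19, B:19, C:10, D:17, E:19, F:19, G:18, H:19, I:17, J:18, K:19.
The smallest farness is 10, for C, so C has the highest closeness.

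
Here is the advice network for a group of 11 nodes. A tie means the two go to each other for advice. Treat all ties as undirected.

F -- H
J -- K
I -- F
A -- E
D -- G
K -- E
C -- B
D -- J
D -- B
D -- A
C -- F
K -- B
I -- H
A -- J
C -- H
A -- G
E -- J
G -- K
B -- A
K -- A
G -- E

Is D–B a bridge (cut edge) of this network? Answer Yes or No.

Even without that edge, D still reaches B via D – A – B, so the network stays connected. Not a bridge.

No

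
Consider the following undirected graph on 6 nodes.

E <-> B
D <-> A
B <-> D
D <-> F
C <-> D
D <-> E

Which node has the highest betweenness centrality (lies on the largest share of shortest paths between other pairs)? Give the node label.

Unnormalized betweenness of each node: A:0, B:0, C:0, D:9, E:0, F:0.
D has the largest value, 9, making it the main broker — the node through which the most shortest paths run.

D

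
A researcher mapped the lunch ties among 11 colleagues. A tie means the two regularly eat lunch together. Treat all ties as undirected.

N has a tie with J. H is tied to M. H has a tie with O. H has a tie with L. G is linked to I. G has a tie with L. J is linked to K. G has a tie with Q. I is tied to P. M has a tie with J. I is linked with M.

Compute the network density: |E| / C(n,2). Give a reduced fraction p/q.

There are 11 edges and 11 nodes, so the maximum possible is C(11,2) = 55.
Density = 11/55 = 1/5.

1/5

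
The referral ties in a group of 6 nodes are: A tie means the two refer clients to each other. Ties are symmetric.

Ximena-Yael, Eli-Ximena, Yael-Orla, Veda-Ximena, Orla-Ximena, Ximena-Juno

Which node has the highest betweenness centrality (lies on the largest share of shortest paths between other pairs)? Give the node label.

Unnormalized betweenness of each node: Eli:0, Juno:0, Orla:0, Veda:0, Ximena:9, Yael:0.
Ximena has the largest value, 9, making it the main broker — the node through which the most shortest paths run.

Ximena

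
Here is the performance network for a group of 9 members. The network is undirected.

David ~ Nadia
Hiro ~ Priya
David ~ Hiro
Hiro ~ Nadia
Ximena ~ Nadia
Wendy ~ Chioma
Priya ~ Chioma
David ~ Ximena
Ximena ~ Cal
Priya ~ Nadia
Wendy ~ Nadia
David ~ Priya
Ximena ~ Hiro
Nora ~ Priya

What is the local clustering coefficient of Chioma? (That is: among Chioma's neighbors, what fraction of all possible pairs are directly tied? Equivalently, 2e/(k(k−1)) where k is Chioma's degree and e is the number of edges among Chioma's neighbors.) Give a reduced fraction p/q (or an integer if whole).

Chioma's neighbors: Priya and Wendy (k = 2).
Possible neighbor pairs: C(2,2) = 1. Edges among them: none → e = 0.
Clustering(Chioma) = 0/1.

0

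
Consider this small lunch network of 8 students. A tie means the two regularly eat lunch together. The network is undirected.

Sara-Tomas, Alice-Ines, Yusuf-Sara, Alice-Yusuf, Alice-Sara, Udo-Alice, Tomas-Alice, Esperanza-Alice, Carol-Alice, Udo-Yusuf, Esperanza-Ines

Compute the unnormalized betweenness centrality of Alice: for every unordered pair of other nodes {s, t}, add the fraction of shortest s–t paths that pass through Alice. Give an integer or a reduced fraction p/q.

Pairs whose geodesics pass through Alice — Tomas–Carol: 1; Tomas–Esperanza: 1; Tomas–Udo: 1; Tomas–Yusuf: 1/2; Tomas–Ines: 1; Carol–Sara: 1; Carol–Esperanza: 1; Carol–Udo: 1; Carol–Yusuf: 1; Carol–Ines: 1; Sara–Esperanza: 1; Sara–Udo: 1/2; Sara–Ines: 1; Esperanza–Udo: 1 … (+3 more pairs).
All other pairs contribute 0.
Summing the contributions gives betweenness(Alice) = 16.

16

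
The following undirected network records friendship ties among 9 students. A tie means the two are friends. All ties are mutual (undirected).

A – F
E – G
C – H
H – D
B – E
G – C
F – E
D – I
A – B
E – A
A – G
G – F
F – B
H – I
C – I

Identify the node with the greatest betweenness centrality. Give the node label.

G

Unnormalized betweenness of each node: A:5/3, B:0, C:15, D:0, E:5/3, F:5/3, G:16, H:3, I:3.
G has the largest value, 16, making it the main broker — the node through which the most shortest paths run.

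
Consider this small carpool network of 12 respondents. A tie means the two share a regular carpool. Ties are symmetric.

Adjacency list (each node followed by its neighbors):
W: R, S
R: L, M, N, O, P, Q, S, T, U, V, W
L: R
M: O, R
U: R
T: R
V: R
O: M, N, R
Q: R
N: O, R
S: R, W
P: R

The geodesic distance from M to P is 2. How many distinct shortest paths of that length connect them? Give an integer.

1

The shortest distance is 2, and the only length-2 path is M–R–P. So there is exactly 1 shortest path.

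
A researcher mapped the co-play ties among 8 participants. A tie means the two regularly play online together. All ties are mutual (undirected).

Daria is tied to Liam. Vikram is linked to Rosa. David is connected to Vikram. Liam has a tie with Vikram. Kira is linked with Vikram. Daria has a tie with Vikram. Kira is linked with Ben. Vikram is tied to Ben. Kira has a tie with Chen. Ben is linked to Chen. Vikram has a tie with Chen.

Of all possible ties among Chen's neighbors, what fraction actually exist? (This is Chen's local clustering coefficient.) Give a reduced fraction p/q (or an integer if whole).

Chen's neighbors: Ben, Kira, and Vikram (k = 3).
Possible neighbor pairs: C(3,2) = 3. Edges among them: Ben–Kira, Ben–Vikram, Kira–Vikram → e = 3.
Clustering(Chen) = 3/3 = 1.

1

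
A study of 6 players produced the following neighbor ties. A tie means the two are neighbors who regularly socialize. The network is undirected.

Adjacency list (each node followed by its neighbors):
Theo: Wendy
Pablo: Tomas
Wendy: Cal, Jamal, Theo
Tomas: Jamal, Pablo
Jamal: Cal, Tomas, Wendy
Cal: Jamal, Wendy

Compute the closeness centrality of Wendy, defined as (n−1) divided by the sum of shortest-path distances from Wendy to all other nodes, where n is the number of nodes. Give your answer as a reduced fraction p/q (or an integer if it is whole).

5/8

Distances from Wendy: Cal:1, Jamal:1, Pablo:3, Theo:1, Tomas:2. Sum = 8.
n = 6, so closeness = 5/8.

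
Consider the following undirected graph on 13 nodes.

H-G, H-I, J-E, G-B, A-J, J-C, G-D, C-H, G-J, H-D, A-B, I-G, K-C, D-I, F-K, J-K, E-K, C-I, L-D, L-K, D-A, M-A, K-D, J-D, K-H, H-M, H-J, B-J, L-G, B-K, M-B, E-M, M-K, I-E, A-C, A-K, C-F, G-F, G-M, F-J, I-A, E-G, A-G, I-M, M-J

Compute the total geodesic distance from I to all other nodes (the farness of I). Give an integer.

17

Distances from I: A:1, B:2, C:1, D:1, E:1, F:2, G:1, H:1, J:2, K:2, L:2, M:1.
Sum = 1 + 2 + 1 + 1 + 1 + 2 + 1 + 1 + 2 + 2 + 2 + 1 = 17.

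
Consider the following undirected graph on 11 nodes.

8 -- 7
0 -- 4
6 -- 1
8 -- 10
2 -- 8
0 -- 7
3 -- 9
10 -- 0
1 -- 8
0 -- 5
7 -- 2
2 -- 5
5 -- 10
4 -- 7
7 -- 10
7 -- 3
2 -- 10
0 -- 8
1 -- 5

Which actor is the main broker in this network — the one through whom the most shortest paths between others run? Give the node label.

7

Unnormalized betweenness of each node: 0:55/12, 1:37/4, 2:5/4, 3:9, 4:0, 5:47/12, 6:0, 7:227/12, 8:127/12, 9:0, 10:3/2.
7 has the largest value, 227/12, making it the main broker — the node through which the most shortest paths run.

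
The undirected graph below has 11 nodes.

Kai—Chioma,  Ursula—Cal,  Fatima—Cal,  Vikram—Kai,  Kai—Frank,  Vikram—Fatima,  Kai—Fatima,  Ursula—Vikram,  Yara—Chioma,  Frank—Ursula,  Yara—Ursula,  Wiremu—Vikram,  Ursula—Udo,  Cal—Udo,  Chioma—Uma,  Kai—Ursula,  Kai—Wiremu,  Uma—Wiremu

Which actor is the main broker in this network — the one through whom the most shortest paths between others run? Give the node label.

Unnormalized betweenness of each node: Cal:19/12, Chioma:421/84, Fatima:95/42, Frank:0, Kai:299/21, Udo:0, Uma:3/4, Ursula:1343/84, Vikram:83/21, Wiremu:89/21, Yara:83/42.
Ursula has the largest value, 1343/84, making it the main broker — the node through which the most shortest paths run.

Ursula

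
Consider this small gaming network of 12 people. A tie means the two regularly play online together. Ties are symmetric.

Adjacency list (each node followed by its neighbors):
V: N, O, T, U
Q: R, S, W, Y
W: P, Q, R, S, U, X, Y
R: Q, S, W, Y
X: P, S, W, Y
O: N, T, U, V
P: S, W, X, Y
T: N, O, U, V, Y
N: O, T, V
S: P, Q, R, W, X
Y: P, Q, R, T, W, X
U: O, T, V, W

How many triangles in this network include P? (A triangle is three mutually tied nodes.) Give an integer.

P's neighbors: S, W, X, and Y.
Neighbor pairs that are themselves tied: P–S–W; P–S–X; P–W–X; P–W–Y; P–X–Y. Each forms one triangle with P, for 5 in total.

5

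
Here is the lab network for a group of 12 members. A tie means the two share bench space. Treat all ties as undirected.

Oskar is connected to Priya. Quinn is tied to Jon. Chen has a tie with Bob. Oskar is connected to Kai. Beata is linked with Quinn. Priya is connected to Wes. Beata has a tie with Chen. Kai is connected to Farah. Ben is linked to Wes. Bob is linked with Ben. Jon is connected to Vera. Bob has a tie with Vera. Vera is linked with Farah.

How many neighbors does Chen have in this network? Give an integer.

2

Chen is directly tied to Beata and Bob. That is 2 neighbors, so the degree of Chen is 2.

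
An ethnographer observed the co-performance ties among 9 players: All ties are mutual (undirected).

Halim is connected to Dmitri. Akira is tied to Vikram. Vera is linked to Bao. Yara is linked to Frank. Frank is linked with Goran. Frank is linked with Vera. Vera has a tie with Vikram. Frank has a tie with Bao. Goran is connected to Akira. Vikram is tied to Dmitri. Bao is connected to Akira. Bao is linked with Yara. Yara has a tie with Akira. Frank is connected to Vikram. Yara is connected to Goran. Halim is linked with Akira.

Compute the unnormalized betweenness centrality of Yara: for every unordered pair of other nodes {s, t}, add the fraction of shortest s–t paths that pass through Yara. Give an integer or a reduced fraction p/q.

Pairs whose geodesics pass through Yara — Bao–Goran: 1/3; Frank–Akira: 1/4; Frank–Halim: 1/5.
All other pairs contribute 0.
Summing the contributions gives betweenness(Yara) = 47/60.

47/60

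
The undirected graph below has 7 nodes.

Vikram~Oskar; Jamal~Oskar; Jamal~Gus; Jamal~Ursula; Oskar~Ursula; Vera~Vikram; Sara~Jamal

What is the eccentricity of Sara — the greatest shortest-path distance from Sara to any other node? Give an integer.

4

Distances from Sara: Gus:2, Jamal:1, Oskar:2, Ursula:2, Vera:4, Vikram:3.
The largest is 4 (to Vera), so the eccentricity of Sara is 4.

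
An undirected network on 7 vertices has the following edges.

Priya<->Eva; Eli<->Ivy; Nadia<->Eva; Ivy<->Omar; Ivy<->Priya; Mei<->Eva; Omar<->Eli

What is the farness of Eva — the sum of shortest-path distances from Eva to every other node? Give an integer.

Distances from Eva: Eli:3, Ivy:2, Mei:1, Nadia:1, Omar:3, Priya:1.
Sum = 3 + 2 + 1 + 1 + 3 + 1 = 11.

11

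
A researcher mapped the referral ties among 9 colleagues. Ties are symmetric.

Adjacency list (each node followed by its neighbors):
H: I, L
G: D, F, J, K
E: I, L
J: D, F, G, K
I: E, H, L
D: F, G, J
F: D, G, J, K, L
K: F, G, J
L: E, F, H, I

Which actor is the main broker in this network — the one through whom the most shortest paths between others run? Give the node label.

F

Unnormalized betweenness of each node: D:0, E:0, F:49/3, G:1/3, H:0, I:1/2, J:1/3, K:0, L:31/2.
F has the largest value, 49/3, making it the main broker — the node through which the most shortest paths run.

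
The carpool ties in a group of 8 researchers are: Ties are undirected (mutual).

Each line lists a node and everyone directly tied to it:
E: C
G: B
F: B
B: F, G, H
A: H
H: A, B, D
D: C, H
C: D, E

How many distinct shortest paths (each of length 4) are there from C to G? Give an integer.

The shortest distance is 4, and the only length-4 path is C–D–H–B–G. So there is exactly 1 shortest path.

1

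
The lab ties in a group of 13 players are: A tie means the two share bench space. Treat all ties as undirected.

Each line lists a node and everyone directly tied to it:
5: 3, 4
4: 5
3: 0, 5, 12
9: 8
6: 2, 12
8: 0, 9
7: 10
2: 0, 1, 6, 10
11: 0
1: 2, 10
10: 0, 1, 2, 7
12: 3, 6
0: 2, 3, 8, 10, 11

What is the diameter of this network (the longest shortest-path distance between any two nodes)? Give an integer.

Eccentricity of each node (its greatest distance to any other): 0:3, 1:5, 2:4, 3:3, 4:5, 5:4, 6:4, 7:5, 8:4, 9:5, 10:4, 11:4, 12:4.
The maximum eccentricity is 5, realized for instance by the pair 4–9 via 4 – 5 – 3 – 0 – 8 – 9. So the diameter is 5.

5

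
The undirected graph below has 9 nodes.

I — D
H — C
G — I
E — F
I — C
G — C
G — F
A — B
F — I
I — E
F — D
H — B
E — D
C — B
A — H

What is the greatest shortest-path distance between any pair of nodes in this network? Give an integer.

Eccentricity of each node (its greatest distance to any other): A:4, B:3, C:2, D:4, E:4, F:4, G:3, H:3, I:3.
The maximum eccentricity is 4, realized for instance by the pair A–D via A – B – C – I – D. So the diameter is 4.

4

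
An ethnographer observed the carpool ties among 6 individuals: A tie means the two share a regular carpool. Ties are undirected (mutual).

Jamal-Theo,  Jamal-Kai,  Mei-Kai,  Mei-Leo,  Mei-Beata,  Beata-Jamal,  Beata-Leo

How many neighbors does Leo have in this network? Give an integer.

Leo is directly tied to Beata and Mei. That is 2 neighbors, so the degree of Leo is 2.

2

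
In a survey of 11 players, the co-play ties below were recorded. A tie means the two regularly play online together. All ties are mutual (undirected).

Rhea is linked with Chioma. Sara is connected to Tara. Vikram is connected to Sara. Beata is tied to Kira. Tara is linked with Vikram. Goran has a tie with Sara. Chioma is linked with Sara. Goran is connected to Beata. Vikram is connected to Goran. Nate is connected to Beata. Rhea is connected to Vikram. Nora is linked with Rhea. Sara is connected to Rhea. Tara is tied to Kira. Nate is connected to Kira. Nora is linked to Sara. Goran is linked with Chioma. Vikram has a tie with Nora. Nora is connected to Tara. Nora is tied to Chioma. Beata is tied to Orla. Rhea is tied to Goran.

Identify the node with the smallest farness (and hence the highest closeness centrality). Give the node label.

Goran

Farness (sum of distances to all others) for each node — Beata:17, Chioma:19, Goran:15, Kira:19, Nate:23, Nora:19, Orla:26, Rhea:18, Sara:16, Tara:17, Vikram:17.
The smallest farness is 15, for Goran, so Goran has the highest closeness.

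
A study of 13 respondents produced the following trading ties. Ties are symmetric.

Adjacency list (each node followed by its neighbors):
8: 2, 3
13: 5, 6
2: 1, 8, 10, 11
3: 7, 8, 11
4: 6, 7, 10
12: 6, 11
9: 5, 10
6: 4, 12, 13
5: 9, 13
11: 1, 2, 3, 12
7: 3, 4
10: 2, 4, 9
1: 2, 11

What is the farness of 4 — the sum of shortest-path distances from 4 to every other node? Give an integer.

Distances from 4: 1:3, 2:2, 3:2, 5:3, 6:1, 7:1, 8:3, 9:2, 10:1, 11:3, 12:2, 13:2.
Sum = 3 + 2 + 2 + 3 + 1 + 1 + 3 + 2 + 1 + 3 + 2 + 2 = 25.

25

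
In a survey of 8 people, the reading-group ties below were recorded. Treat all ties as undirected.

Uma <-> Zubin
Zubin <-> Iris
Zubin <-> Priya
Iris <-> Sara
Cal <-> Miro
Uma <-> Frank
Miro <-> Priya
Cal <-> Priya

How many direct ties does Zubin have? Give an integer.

Zubin is directly tied to Iris, Priya, and Uma. That is 3 neighbors, so the degree of Zubin is 3.

3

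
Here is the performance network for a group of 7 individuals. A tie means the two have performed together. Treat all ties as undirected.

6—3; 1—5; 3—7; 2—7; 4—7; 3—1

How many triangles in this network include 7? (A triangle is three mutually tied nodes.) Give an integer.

0

7's neighbors are 2, 3, and 4, but none of them are tied to each other, so no triangle contains 7.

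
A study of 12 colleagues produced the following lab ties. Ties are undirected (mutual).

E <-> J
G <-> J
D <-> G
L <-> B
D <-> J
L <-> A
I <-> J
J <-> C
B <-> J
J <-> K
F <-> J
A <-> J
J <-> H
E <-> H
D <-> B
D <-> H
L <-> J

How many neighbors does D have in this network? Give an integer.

4

D is directly tied to B, G, H, and J. That is 4 neighbors, so the degree of D is 4.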